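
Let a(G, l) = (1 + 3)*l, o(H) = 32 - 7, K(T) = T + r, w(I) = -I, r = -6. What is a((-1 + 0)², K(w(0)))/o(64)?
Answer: -24/25 ≈ -0.96000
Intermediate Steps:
K(T) = -6 + T (K(T) = T - 6 = -6 + T)
o(H) = 25
a(G, l) = 4*l
a((-1 + 0)², K(w(0)))/o(64) = (4*(-6 - 1*0))/25 = (4*(-6 + 0))*(1/25) = (4*(-6))*(1/25) = -24*1/25 = -24/25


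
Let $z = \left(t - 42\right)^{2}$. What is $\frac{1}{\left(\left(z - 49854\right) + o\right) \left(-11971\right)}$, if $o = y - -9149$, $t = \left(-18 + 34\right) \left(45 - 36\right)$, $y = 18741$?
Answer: $\frac{1}{138384760} \approx 7.2262 \cdot 10^{-9}$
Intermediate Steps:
$t = 144$ ($t = 16 \cdot 9 = 144$)
$o = 27890$ ($o = 18741 - -9149 = 18741 + 9149 = 27890$)
$z = 10404$ ($z = \left(144 - 42\right)^{2} = 102^{2} = 10404$)
$\frac{1}{\left(\left(z - 49854\right) + o\right) \left(-11971\right)} = \frac{1}{\left(\left(10404 - 49854\right) + 27890\right) \left(-11971\right)} = \frac{1}{\left(10404 - 49854\right) + 27890} \left(- \frac{1}{11971}\right) = \frac{1}{-39450 + 27890} \left(- \frac{1}{11971}\right) = \frac{1}{-11560} \left(- \frac{1}{11971}\right) = \left(- \frac{1}{11560}\right) \left(- \frac{1}{11971}\right) = \frac{1}{138384760}$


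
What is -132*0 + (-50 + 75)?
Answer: 25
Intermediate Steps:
-132*0 + (-50 + 75) = 0 + 25 = 25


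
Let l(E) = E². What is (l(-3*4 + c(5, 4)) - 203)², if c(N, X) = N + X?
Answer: 37636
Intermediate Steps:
(l(-3*4 + c(5, 4)) - 203)² = ((-3*4 + (5 + 4))² - 203)² = ((-12 + 9)² - 203)² = ((-3)² - 203)² = (9 - 203)² = (-194)² = 37636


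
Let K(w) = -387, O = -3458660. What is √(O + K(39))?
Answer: I*√3459047 ≈ 1859.9*I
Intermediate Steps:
√(O + K(39)) = √(-3458660 - 387) = √(-3459047) = I*√3459047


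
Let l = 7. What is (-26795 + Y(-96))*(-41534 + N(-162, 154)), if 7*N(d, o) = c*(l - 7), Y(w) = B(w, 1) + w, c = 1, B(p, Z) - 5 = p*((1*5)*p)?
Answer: -797203596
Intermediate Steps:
B(p, Z) = 5 + 5*p**2 (B(p, Z) = 5 + p*((1*5)*p) = 5 + p*(5*p) = 5 + 5*p**2)
Y(w) = 5 + w + 5*w**2 (Y(w) = (5 + 5*w**2) + w = 5 + w + 5*w**2)
N(d, o) = 0 (N(d, o) = (1*(7 - 7))/7 = (1*0)/7 = (1/7)*0 = 0)
(-26795 + Y(-96))*(-41534 + N(-162, 154)) = (-26795 + (5 - 96 + 5*(-96)**2))*(-41534 + 0) = (-26795 + (5 - 96 + 5*9216))*(-41534) = (-26795 + (5 - 96 + 46080))*(-41534) = (-26795 + 45989)*(-41534) = 19194*(-41534) = -797203596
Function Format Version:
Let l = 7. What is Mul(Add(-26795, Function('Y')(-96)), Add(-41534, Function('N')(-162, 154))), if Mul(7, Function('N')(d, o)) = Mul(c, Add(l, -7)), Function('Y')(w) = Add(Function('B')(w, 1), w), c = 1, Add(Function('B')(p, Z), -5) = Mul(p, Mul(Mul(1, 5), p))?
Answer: -797203596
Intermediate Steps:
Function('B')(p, Z) = Add(5, Mul(5, Pow(p, 2))) (Function('B')(p, Z) = Add(5, Mul(p, Mul(Mul(1, 5), p))) = Add(5, Mul(p, Mul(5, p))) = Add(5, Mul(5, Pow(p, 2))))
Function('Y')(w) = Add(5, w, Mul(5, Pow(w, 2))) (Function('Y')(w) = Add(Add(5, Mul(5, Pow(w, 2))), w) = Add(5, w, Mul(5, Pow(w, 2))))
Function('N')(d, o) = 0 (Function('N')(d, o) = Mul(Rational(1, 7), Mul(1, Add(7, -7))) = Mul(Rational(1, 7), Mul(1, 0)) = Mul(Rational(1, 7), 0) = 0)
Mul(Add(-26795, Function('Y')(-96)), Add(-41534, Function('N')(-162, 154))) = Mul(Add(-26795, Add(5, -96, Mul(5, Pow(-96, 2)))), Add(-41534, 0)) = Mul(Add(-26795, Add(5, -96, Mul(5, 9216))), -41534) = Mul(Add(-26795, Add(5, -96, 46080)), -41534) = Mul(Add(-26795, 45989), -41534) = Mul(19194, -41534) = -797203596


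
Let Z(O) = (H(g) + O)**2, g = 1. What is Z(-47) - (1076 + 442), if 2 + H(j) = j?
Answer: 786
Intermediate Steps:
H(j) = -2 + j
Z(O) = (-1 + O)**2 (Z(O) = ((-2 + 1) + O)**2 = (-1 + O)**2)
Z(-47) - (1076 + 442) = (-1 - 47)**2 - (1076 + 442) = (-48)**2 - 1*1518 = 2304 - 1518 = 786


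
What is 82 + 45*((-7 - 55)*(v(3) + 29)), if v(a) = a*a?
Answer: -105938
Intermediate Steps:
v(a) = a**2
82 + 45*((-7 - 55)*(v(3) + 29)) = 82 + 45*((-7 - 55)*(3**2 + 29)) = 82 + 45*(-62*(9 + 29)) = 82 + 45*(-62*38) = 82 + 45*(-2356) = 82 - 106020 = -105938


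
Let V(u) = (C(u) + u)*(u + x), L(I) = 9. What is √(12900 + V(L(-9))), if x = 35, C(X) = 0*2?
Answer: 4*√831 ≈ 115.31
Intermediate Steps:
C(X) = 0
V(u) = u*(35 + u) (V(u) = (0 + u)*(u + 35) = u*(35 + u))
√(12900 + V(L(-9))) = √(12900 + 9*(35 + 9)) = √(12900 + 9*44) = √(12900 + 396) = √13296 = 4*√831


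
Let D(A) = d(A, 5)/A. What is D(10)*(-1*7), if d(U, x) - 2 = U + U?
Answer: -77/5 ≈ -15.400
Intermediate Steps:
d(U, x) = 2 + 2*U (d(U, x) = 2 + (U + U) = 2 + 2*U)
D(A) = (2 + 2*A)/A
D(10)*(-1*7) = (2 + 2/10)*(-1*7) = (2 + 2*(⅒))*(-7) = (2 + ⅕)*(-7) = (11/5)*(-7) = -77/5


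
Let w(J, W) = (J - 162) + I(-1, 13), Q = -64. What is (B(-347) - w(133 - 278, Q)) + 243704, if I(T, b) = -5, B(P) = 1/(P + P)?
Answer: 169347103/694 ≈ 2.4402e+5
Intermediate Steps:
B(P) = 1/(2*P)
w(J, W) = -167 + J (w(J, W) = (J - 162) - 5 = (-162 + J) - 5 = -167 + J)
(B(-347) - w(133 - 278, Q)) + 243704 = ((½)/(-347) - (-167 + (133 - 278))) + 243704 = ((½)*(-1/347) - (-167 - 145)) + 243704 = (-1/694 - 1*(-312)) + 243704 = (-1/694 + 312) + 243704 = 216527/694 + 243704 = 169347103/694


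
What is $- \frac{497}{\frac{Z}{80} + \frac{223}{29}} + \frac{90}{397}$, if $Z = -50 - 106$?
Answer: $- \frac{114139610}{1321613} \approx -86.364$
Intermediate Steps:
$Z = -156$
$- \frac{497}{\frac{Z}{80} + \frac{223}{29}} + \frac{90}{397} = - \frac{497}{- \frac{156}{80} + \frac{223}{29}} + \frac{90}{397} = - \frac{497}{\left(-156\right) \frac{1}{80} + 223 \cdot \frac{1}{29}} + 90 \cdot \frac{1}{397} = - \frac{497}{- \frac{39}{20} + \frac{223}{29}} + \frac{90}{397} = - \frac{497}{\frac{3329}{580}} + \frac{90}{397} = \left(-497\right) \frac{580}{3329} + \frac{90}{397} = - \frac{288260}{3329} + \frac{90}{397} = - \frac{114139610}{1321613}$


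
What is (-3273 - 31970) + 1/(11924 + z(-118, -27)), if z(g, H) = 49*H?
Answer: -373611042/10601 ≈ -35243.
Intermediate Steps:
(-3273 - 31970) + 1/(11924 + z(-118, -27)) = (-3273 - 31970) + 1/(11924 + 49*(-27)) = -35243 + 1/(11924 - 1323) = -35243 + 1/10601 = -373611042/10601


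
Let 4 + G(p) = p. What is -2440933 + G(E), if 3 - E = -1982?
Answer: -2438952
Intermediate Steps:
E = 1985 (E = 3 - 1*(-1982) = 3 + 1982 = 1985)
G(p) = -4 + p
-2440933 + G(E) = -2440933 + (-4 + 1985) = -2440933 + 1981 = -2438952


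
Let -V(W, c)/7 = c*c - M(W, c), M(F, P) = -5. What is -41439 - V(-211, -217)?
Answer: 288219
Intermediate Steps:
V(W, c) = -35 - 7*c² (V(W, c) = -7*(c*c - 1*(-5)) = -7*(c² + 5) = -7*(5 + c²) = -35 - 7*c²)
-41439 - V(-211, -217) = -41439 - (-35 - 7*(-217)²) = -41439 - (-35 - 7*47089) = -41439 - (-35 - 329623) = -41439 - 1*(-329658) = -41439 + 329658 = 288219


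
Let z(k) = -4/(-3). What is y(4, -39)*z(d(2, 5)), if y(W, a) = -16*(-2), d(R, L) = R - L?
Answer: 128/3 ≈ 42.667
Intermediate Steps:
y(W, a) = 32
z(k) = 4/3 (z(k) = -4*(-⅓) = 4/3)
y(4, -39)*z(d(2, 5)) = 32*(4/3) = 128/3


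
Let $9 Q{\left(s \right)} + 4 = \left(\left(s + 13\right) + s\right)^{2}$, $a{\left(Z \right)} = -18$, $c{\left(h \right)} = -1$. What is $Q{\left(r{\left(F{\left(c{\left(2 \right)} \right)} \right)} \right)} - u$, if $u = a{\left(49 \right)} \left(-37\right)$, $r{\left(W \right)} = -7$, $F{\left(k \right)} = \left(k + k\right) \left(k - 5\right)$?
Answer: $- \frac{1999}{3} \approx -666.33$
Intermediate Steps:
$F{\left(k \right)} = 2 k \left(-5 + k\right)$
$u = 666$ ($u = \left(-18\right) \left(-37\right) = 666$)
$Q{\left(s \right)} = - \frac{4}{9} + \frac{\left(13 + 2 s\right)^{2}}{9}$ ($Q{\left(s \right)} = - \frac{4}{9} + \frac{\left(\left(s + 13\right) + s\right)^{2}}{9} = - \frac{4}{9} + \frac{\left(\left(13 + s\right) + s\right)^{2}}{9} = - \frac{4}{9} + \frac{\left(13 + 2 s\right)^{2}}{9}$)
$Q{\left(r{\left(F{\left(c{\left(2 \right)} \right)} \right)} \right)} - u = \left(- \frac{4}{9} + \frac{\left(13 + 2 \left(-7\right)\right)^{2}}{9}\right) - 666 = \left(- \frac{4}{9} + \frac{\left(13 - 14\right)^{2}}{9}\right) - 666 = \left(- \frac{4}{9} + \frac{\left(-1\right)^{2}}{9}\right) - 666 = \left(- \frac{4}{9} + \frac{1}{9} \cdot 1\right) - 666 = \left(- \frac{4}{9} + \frac{1}{9}\right) - 666 = - \frac{1}{3} - 666 = - \frac{1999}{3}$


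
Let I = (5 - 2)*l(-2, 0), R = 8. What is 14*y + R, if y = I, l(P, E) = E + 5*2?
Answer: 428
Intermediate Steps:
l(P, E) = 10 + E (l(P, E) = E + 10 = 10 + E)
I = 30 (I = (5 - 2)*(10 + 0) = 3*10 = 30)
y = 30
14*y + R = 14*30 + 8 = 420 + 8 = 428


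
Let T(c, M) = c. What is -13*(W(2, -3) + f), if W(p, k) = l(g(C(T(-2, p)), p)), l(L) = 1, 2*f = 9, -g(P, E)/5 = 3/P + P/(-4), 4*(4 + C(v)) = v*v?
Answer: -143/2 ≈ -71.500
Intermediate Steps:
C(v) = -4 + v**2/4 (C(v) = -4 + (v*v)/4 = -4 + v**2/4)
g(P, E) = -15/P + 5*P/4 (g(P, E) = -5*(3/P + P/(-4)) = -5*(3/P + P*(-1/4)) = -5*(3/P - P/4) = -15/P + 5*P/4)
f = 9/2 (f = (1/2)*9 = 9/2 ≈ 4.5000)
W(p, k) = 1
-13*(W(2, -3) + f) = -13*(1 + 9/2) = -13*11/2 = -143/2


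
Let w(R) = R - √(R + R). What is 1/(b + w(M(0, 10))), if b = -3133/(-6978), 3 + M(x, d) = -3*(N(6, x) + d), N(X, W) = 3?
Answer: -2023222254/88157111905 + 97384968*I*√21/88157111905 ≈ -0.02295 + 0.0050623*I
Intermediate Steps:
M(x, d) = -12 - 3*d (M(x, d) = -3 - 3*(3 + d) = -3 + (-9 - 3*d) = -12 - 3*d)
w(R) = R - √2*√R (w(R) = R - √(2*R) = R - √2*√R)
b = 3133/6978 (b = -3133*(-1/6978) = 3133/6978 ≈ 0.44898)
1/(b + w(M(0, 10))) = 1/(3133/6978 + ((-12 - 3*10) - √2*√(-12 - 3*10))) = 1/(3133/6978 + ((-12 - 30) - √2*√(-12 - 30))) = 1/(3133/6978 + (-42 - √2*√(-42))) = 1/(3133/6978 + (-42 - √2*I*√42)) = 1/(3133/6978 + (-42 - 2*I*√21)) = 1/(-289943/6978 - 2*I*√21)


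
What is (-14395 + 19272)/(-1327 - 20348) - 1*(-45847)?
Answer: 993728848/21675 ≈ 45847.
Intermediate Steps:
(-14395 + 19272)/(-1327 - 20348) - 1*(-45847) = 4877/(-21675) + 45847 = 4877*(-1/21675) + 45847 = -4877/21675 + 45847 = 993728848/21675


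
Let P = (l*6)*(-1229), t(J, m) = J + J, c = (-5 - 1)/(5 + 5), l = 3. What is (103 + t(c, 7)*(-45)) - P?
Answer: 22279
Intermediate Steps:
c = -⅗ (c = -6/10 = -6*⅒ = -⅗ ≈ -0.60000)
t(J, m) = 2*J
P = -22122 (P = (3*6)*(-1229) = 18*(-1229) = -22122)
(103 + t(c, 7)*(-45)) - P = (103 + (2*(-⅗))*(-45)) - 1*(-22122) = (103 - 6/5*(-45)) + 22122 = (103 + 54) + 22122 = 157 + 22122 = 22279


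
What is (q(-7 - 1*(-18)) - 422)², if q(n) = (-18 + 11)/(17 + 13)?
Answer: 160452889/900 ≈ 1.7828e+5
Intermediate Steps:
q(n) = -7/30
(q(-7 - 1*(-18)) - 422)² = (-7/30 - 422)² = (-12667/30)² = 160452889/900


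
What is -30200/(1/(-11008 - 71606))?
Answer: 2494942800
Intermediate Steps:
-30200/(1/(-11008 - 71606)) = -30200/(1/(-82614)) = -30200/(-1/82614) = -30200*(-82614) = 2494942800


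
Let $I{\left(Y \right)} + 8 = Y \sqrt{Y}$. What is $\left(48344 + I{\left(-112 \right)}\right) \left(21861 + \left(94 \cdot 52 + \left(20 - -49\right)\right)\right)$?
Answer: $1296274848 - 12014464 i \sqrt{7} \approx 1.2963 \cdot 10^{9} - 3.1787 \cdot 10^{7} i$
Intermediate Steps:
$I{\left(Y \right)} = -8 + Y^{\frac{3}{2}}$ ($I{\left(Y \right)} = -8 + Y \sqrt{Y} = -8 + Y^{\frac{3}{2}}$)
$\left(48344 + I{\left(-112 \right)}\right) \left(21861 + \left(94 \cdot 52 + \left(20 - -49\right)\right)\right) = \left(48344 - \left(8 - \left(-112\right)^{\frac{3}{2}}\right)\right) \left(21861 + \left(94 \cdot 52 + \left(20 - -49\right)\right)\right) = \left(48344 - \left(8 + 448 i \sqrt{7}\right)\right) \left(21861 + \left(4888 + \left(20 + 49\right)\right)\right) = \left(48336 - 448 i \sqrt{7}\right) \left(21861 + \left(4888 + 69\right)\right) = \left(48336 - 448 i \sqrt{7}\right) \left(21861 + 4957\right) = \left(48336 - 448 i \sqrt{7}\right) 26818 = 1296274848 - 12014464 i \sqrt{7}$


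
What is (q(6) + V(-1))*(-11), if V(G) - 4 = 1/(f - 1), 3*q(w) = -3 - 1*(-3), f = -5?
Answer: -253/6 ≈ -42.167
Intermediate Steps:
q(w) = 0 (q(w) = (-3 - 1*(-3))/3 = (-3 + 3)/3 = (⅓)*0 = 0)
V(G) = 23/6 (V(G) = 4 + 1/(-5 - 1) = 4 + 1/(-6) = 4 - ⅙ = 23/6)
(q(6) + V(-1))*(-11) = (0 + 23/6)*(-11) = (23/6)*(-11) = -253/6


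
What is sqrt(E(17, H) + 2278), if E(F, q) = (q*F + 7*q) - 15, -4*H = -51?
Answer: sqrt(2569) ≈ 50.685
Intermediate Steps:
H = 51/4 (H = -1/4*(-51) = 51/4 ≈ 12.750)
E(F, q) = -15 + 7*q + F*q (E(F, q) = (F*q + 7*q) - 15 = (7*q + F*q) - 15 = -15 + 7*q + F*q)
sqrt(E(17, H) + 2278) = sqrt((-15 + 7*(51/4) + 17*(51/4)) + 2278) = sqrt((-15 + 357/4 + 867/4) + 2278) = sqrt(291 + 2278) = sqrt(2569)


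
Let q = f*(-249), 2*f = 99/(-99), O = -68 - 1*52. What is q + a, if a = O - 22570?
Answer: -45131/2 ≈ -22566.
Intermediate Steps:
O = -120 (O = -68 - 52 = -120)
a = -22690 (a = -120 - 22570 = -22690)
f = -½ (f = (99/(-99))/2 = (99*(-1/99))/2 = (½)*(-1) = -½ ≈ -0.50000)
q = 249/2 (q = -½*(-249) = 249/2 ≈ 124.50)
q + a = 249/2 - 22690 = -45131/2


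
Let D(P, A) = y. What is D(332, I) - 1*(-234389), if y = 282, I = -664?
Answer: 234671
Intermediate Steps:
D(P, A) = 282
D(332, I) - 1*(-234389) = 282 - 1*(-234389) = 282 + 234389 = 234671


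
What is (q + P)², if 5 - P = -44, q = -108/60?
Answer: 55696/25 ≈ 2227.8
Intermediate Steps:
q = -9/5 (q = -108*1/60 = -9/5 ≈ -1.8000)
P = 49 (P = 5 - 1*(-44) = 5 + 44 = 49)
(q + P)² = (-9/5 + 49)² = (236/5)² = 55696/25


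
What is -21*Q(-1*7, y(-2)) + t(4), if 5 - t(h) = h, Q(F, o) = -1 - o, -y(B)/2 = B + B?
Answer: 190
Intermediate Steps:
y(B) = -4*B (y(B) = -2*(B + B) = -4*B)
t(h) = 5 - h
-21*Q(-1*7, y(-2)) + t(4) = -21*(-1 - (-4)*(-2)) + (5 - 1*4) = -21*(-1 - 1*8) + (5 - 4) = -21*(-1 - 8) + 1 = -21*(-9) + 1 = 189 + 1 = 190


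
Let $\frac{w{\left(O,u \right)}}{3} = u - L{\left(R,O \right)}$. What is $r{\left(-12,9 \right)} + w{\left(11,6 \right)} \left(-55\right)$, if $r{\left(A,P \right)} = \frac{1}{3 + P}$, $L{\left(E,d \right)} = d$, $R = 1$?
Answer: $\frac{9901}{12} \approx 825.08$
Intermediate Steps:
$w{\left(O,u \right)} = - 3 O + 3 u$ ($w{\left(O,u \right)} = 3 \left(u - O\right) = - 3 O + 3 u$)
$r{\left(-12,9 \right)} + w{\left(11,6 \right)} \left(-55\right) = \frac{1}{3 + 9} + \left(\left(-3\right) 11 + 3 \cdot 6\right) \left(-55\right) = \frac{1}{12} + \left(-33 + 18\right) \left(-55\right) = \frac{1}{12} - -825 = \frac{1}{12} + 825 = \frac{9901}{12}$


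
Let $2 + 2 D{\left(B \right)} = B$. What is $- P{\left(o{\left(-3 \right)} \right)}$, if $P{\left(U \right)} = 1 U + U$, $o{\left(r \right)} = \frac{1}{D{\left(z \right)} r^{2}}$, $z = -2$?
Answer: $\frac{1}{9} \approx 0.11111$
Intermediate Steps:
$D{\left(B \right)} = -1 + \frac{B}{2}$
$o{\left(r \right)} = - \frac{1}{2 r^{2}}$ ($o{\left(r \right)} = \frac{1}{\left(-1 + \frac{1}{2} \left(-2\right)\right) r^{2}} = \frac{1}{\left(-1 - 1\right) r^{2}} = \frac{1}{\left(-2\right) r^{2}} = - \frac{1}{2 r^{2}}$)
$P{\left(U \right)} = 2 U$ ($P{\left(U \right)} = U + U = 2 U$)
$- P{\left(o{\left(-3 \right)} \right)} = - 2 \left(- \frac{1}{2 \cdot 9}\right) = - 2 \left(\left(- \frac{1}{2}\right) \frac{1}{9}\right) = - \frac{2 \left(-1\right)}{18} = \left(-1\right) \left(- \frac{1}{9}\right) = \frac{1}{9}$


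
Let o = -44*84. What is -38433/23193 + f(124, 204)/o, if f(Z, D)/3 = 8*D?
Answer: -1775009/595287 ≈ -2.9818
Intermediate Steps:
f(Z, D) = 24*D (f(Z, D) = 3*(8*D) = 24*D)
o = -3696
-38433/23193 + f(124, 204)/o = -38433/23193 + (24*204)/(-3696) = -38433*1/23193 + 4896*(-1/3696) = -12811/7731 - 102/77 = -1775009/595287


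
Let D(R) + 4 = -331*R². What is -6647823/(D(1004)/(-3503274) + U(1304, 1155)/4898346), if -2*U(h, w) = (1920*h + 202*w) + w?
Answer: -38026097522882760564/543184357116145 ≈ -70006.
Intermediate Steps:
U(h, w) = -960*h - 203*w/2 (U(h, w) = -((1920*h + 202*w) + w)/2 = -((202*w + 1920*h) + w)/2 = -(203*w + 1920*h)/2 = -960*h - 203*w/2)
D(R) = -4 - 331*R²
-6647823/(D(1004)/(-3503274) + U(1304, 1155)/4898346) = -6647823/((-4 - 331*1004²)/(-3503274) + (-960*1304 - 203/2*1155)/4898346) = -6647823/((-4 - 331*1008016)*(-1/3503274) + (-1251840 - 234465/2)*(1/4898346)) = -6647823/((-4 - 333653296)*(-1/3503274) - 2738145/2*1/4898346) = -6647823/(-333653300*(-1/3503274) - 912715/3265564) = -6647823/(166826650/1751637 - 912715/3265564) = -6647823/543184357116145/5720082728268 = -6647823*5720082728268/543184357116145 = -38026097522882760564/543184357116145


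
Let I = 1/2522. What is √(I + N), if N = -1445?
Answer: 3*I*√1021210762/2522 ≈ 38.013*I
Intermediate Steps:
I = 1/2522 ≈ 0.00039651
√(I + N) = √(1/2522 - 1445) = √(-3644289/2522) = 3*I*√1021210762/2522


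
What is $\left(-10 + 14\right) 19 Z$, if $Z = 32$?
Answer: $2432$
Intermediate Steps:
$\left(-10 + 14\right) 19 Z = \left(-10 + 14\right) 19 \cdot 32 = 4 \cdot 19 \cdot 32 = 76 \cdot 32 = 2432$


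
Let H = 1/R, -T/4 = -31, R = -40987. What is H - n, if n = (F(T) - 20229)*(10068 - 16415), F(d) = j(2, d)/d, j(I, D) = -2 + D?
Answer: -326256829001055/2541194 ≈ -1.2839e+8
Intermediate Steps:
T = 124 (T = -4*(-31) = 124)
F(d) = (-2 + d)/d
n = 7960007539/62 (n = ((-2 + 124)/124 - 20229)*(10068 - 16415) = ((1/124)*122 - 20229)*(-6347) = (61/62 - 20229)*(-6347) = -1254137/62*(-6347) = 7960007539/62 ≈ 1.2839e+8)
H = -1/40987 (H = 1/(-40987) = -1/40987 ≈ -2.4398e-5)
H - n = -1/40987 - 1*7960007539/62 = -1/40987 - 7960007539/62 = -326256829001055/2541194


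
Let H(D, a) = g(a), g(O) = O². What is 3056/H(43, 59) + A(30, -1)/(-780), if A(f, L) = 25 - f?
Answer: 480217/543036 ≈ 0.88432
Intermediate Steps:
H(D, a) = a²
3056/H(43, 59) + A(30, -1)/(-780) = 3056/(59²) + (25 - 1*30)/(-780) = 3056/3481 + (25 - 30)*(-1/780) = 3056*(1/3481) - 5*(-1/780) = 3056/3481 + 1/156 = 480217/543036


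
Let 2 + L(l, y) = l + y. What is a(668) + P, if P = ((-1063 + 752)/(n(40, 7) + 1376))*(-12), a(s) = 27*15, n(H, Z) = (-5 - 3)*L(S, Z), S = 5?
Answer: 44051/108 ≈ 407.88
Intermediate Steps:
L(l, y) = -2 + l + y (L(l, y) = -2 + (l + y) = -2 + l + y)
n(H, Z) = -24 - 8*Z (n(H, Z) = (-5 - 3)*(-2 + 5 + Z) = -8*(3 + Z) = -24 - 8*Z)
a(s) = 405
P = 311/108 (P = ((-1063 + 752)/((-24 - 8*7) + 1376))*(-12) = -311/((-24 - 56) + 1376)*(-12) = -311/(-80 + 1376)*(-12) = -311/1296*(-12) = 311/108 ≈ 2.8796)
a(668) + P = 405 + 311/108 = 44051/108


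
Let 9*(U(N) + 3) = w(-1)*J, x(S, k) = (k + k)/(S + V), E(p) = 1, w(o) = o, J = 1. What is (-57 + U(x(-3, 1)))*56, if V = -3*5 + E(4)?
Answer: -30296/9 ≈ -3366.2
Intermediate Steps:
V = -14 (V = -3*5 + 1 = -15 + 1 = -14)
x(S, k) = 2*k/(-14 + S) (x(S, k) = (k + k)/(S - 14) = (2*k)/(-14 + S) = 2*k/(-14 + S))
U(N) = -28/9 (U(N) = -3 + (-1*1)/9 = -3 + (⅑)*(-1) = -3 - ⅑ = -28/9)
(-57 + U(x(-3, 1)))*56 = (-57 - 28/9)*56 = -541/9*56 = -30296/9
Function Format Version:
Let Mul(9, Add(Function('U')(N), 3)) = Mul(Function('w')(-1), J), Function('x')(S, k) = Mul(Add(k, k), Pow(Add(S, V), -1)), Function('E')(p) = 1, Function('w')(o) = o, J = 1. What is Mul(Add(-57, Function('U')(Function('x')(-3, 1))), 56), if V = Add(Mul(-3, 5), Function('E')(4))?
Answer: Rational(-30296, 9) ≈ -3366.2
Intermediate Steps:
V = -14 (V = Add(Mul(-3, 5), 1) = Add(-15, 1) = -14)
Function('x')(S, k) = Mul(2, k, Pow(Add(-14, S), -1)) (Function('x')(S, k) = Mul(Add(k, k), Pow(Add(S, -14), -1)) = Mul(Mul(2, k), Pow(Add(-14, S), -1)) = Mul(2, k, Pow(Add(-14, S), -1)))
Function('U')(N) = Rational(-28, 9) (Function('U')(N) = Add(-3, Mul(Rational(1, 9), Mul(-1, 1))) = Add(-3, Mul(Rational(1, 9), -1)) = Add(-3, Rational(-1, 9)) = Rational(-28, 9))
Mul(Add(-57, Function('U')(Function('x')(-3, 1))), 56) = Mul(Add(-57, Rational(-28, 9)), 56) = Mul(Rational(-541, 9), 56) = Rational(-30296, 9)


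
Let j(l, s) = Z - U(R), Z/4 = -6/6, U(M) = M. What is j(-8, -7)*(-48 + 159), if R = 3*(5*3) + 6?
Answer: -6105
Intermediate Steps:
R = 51 (R = 3*15 + 6 = 45 + 6 = 51)
Z = -4 (Z = 4*(-6/6) = 4*(-6*⅙) = 4*(-1) = -4)
j(l, s) = -55 (j(l, s) = -4 - 1*51 = -4 - 51 = -55)
j(-8, -7)*(-48 + 159) = -55*(-48 + 159) = -55*111 = -6105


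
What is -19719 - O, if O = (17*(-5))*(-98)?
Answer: -28049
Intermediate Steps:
O = 8330 (O = -85*(-98) = 8330)
-19719 - O = -19719 - 1*8330 = -19719 - 8330 = -28049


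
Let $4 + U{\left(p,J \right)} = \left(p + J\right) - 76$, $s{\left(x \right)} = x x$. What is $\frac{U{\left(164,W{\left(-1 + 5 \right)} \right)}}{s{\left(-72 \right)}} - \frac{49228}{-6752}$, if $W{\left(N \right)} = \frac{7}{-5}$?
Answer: $\frac{39961823}{5469120} \approx 7.3068$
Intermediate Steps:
$s{\left(x \right)} = x^{2}$
$W{\left(N \right)} = - \frac{7}{5}$ ($W{\left(N \right)} = 7 \left(- \frac{1}{5}\right) = - \frac{7}{5}$)
$U{\left(p,J \right)} = -80 + J + p$ ($U{\left(p,J \right)} = -4 - \left(76 - J - p\right) = -4 + \left(-76 + J + p\right) = -80 + J + p$)
$\frac{U{\left(164,W{\left(-1 + 5 \right)} \right)}}{s{\left(-72 \right)}} - \frac{49228}{-6752} = \frac{-80 - \frac{7}{5} + 164}{\left(-72\right)^{2}} - \frac{49228}{-6752} = \frac{413}{5 \cdot 5184} - - \frac{12307}{1688} = \frac{413}{5} \cdot \frac{1}{5184} + \frac{12307}{1688} = \frac{413}{25920} + \frac{12307}{1688} = \frac{39961823}{5469120}$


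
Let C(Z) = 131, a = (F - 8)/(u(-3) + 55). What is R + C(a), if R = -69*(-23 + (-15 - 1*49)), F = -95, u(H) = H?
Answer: 6134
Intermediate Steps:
a = -103/52 (a = (-95 - 8)/(-3 + 55) = -103/52 ≈ -1.9808)
R = 6003 (R = -69*(-23 + (-15 - 49)) = -69*(-23 - 64) = -69*(-87) = 6003)
R + C(a) = 6003 + 131 = 6134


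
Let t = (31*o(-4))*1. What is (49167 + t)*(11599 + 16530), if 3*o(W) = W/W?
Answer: 4149927628/3 ≈ 1.3833e+9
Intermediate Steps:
o(W) = 1/3 (o(W) = (W/W)/3 = (1/3)*1 = 1/3)
t = 31/3 (t = (31*(1/3))*1 = (31/3)*1 = 31/3 ≈ 10.333)
(49167 + t)*(11599 + 16530) = (49167 + 31/3)*(11599 + 16530) = (147532/3)*28129 = 4149927628/3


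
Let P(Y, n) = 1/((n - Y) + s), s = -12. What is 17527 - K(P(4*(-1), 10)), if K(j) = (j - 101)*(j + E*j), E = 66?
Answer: 83575/4 ≈ 20894.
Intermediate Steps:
P(Y, n) = 1/(-12 + n - Y) (P(Y, n) = 1/((n - Y) - 12) = 1/(-12 + n - Y))
K(j) = 67*j*(-101 + j) (K(j) = (j - 101)*(j + 66*j) = (-101 + j)*(67*j) = 67*j*(-101 + j))
17527 - K(P(4*(-1), 10)) = 17527 - 67*(-101 + 1/(-12 + 10 - 4*(-1)))/(-12 + 10 - 4*(-1)) = 17527 - 67*(-101 + 1/(-12 + 10 - 1*(-4)))/(-12 + 10 - 1*(-4)) = 17527 - 67*(-101 + 1/(-12 + 10 + 4))/(-12 + 10 + 4) = 17527 - 67*(-101 + 1/2)/2 = 17527 - 67*(-201)/(2*2) = 17527 - 1*(-13467/4) = 17527 + 13467/4 = 83575/4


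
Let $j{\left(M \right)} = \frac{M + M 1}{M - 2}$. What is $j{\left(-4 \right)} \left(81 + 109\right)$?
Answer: $\frac{760}{3} \approx 253.33$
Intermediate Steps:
$j{\left(M \right)} = \frac{2 M}{-2 + M}$ ($j{\left(M \right)} = \frac{M + M}{-2 + M} = \frac{2 M}{-2 + M}$)
$j{\left(-4 \right)} \left(81 + 109\right) = 2 \left(-4\right) \frac{1}{-2 - 4} \left(81 + 109\right) = 2 \left(-4\right) \frac{1}{-6} \cdot 190 = 2 \left(-4\right) \left(- \frac{1}{6}\right) 190 = \frac{4}{3} \cdot 190 = \frac{760}{3}$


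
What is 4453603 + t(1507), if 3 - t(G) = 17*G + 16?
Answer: 4427971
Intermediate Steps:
t(G) = -13 - 17*G (t(G) = 3 - (17*G + 16) = 3 - (16 + 17*G) = 3 + (-16 - 17*G) = -13 - 17*G)
4453603 + t(1507) = 4453603 + (-13 - 17*1507) = 4453603 + (-13 - 25619) = 4453603 - 25632 = 4427971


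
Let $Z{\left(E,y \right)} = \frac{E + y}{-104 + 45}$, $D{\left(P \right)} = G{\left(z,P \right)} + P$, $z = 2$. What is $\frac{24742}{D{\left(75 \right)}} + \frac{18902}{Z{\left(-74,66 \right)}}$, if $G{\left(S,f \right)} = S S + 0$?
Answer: $\frac{44150079}{316} \approx 1.3972 \cdot 10^{5}$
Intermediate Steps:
$G{\left(S,f \right)} = S^{2}$ ($G{\left(S,f \right)} = S^{2} + 0 = S^{2}$)
$D{\left(P \right)} = 4 + P$ ($D{\left(P \right)} = 2^{2} + P = 4 + P$)
$Z{\left(E,y \right)} = - \frac{E}{59} - \frac{y}{59}$ ($Z{\left(E,y \right)} = \frac{E + y}{-59} = \left(E + y\right) \left(- \frac{1}{59}\right) = - \frac{E}{59} - \frac{y}{59}$)
$\frac{24742}{D{\left(75 \right)}} + \frac{18902}{Z{\left(-74,66 \right)}} = \frac{24742}{4 + 75} + \frac{18902}{\left(- \frac{1}{59}\right) \left(-74\right) - \frac{66}{59}} = \frac{24742}{79} + \frac{18902}{\frac{74}{59} - \frac{66}{59}} = 24742 \cdot \frac{1}{79} + \frac{18902}{\frac{8}{59}} = \frac{24742}{79} + 18902 \cdot \frac{59}{8} = \frac{24742}{79} + \frac{557609}{4} = \frac{44150079}{316}$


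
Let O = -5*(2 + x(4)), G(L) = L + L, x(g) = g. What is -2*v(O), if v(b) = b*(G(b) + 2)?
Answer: -3480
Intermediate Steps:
G(L) = 2*L
O = -30 (O = -5*(2 + 4) = -5*6 = -30)
v(b) = b*(2 + 2*b) (v(b) = b*(2*b + 2) = b*(2 + 2*b))
-2*v(O) = -4*(-30)*(1 - 30) = -4*(-30)*(-29) = -2*1740 = -3480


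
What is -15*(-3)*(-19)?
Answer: -855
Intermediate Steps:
-15*(-3)*(-19) = 45*(-19) = -855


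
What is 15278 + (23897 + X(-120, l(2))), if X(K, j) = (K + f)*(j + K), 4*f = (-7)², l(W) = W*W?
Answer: 51674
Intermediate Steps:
l(W) = W²
f = 49/4 (f = (¼)*(-7)² = (¼)*49 = 49/4 ≈ 12.250)
X(K, j) = (49/4 + K)*(K + j) (X(K, j) = (K + 49/4)*(j + K) = (49/4 + K)*(K + j))
15278 + (23897 + X(-120, l(2))) = 15278 + (23897 + ((-120)² + (49/4)*(-120) + (49/4)*2² - 120*2²)) = 15278 + (23897 + (14400 - 1470 + (49/4)*4 - 120*4)) = 15278 + (23897 + (14400 - 1470 + 49 - 480)) = 15278 + (23897 + 12499) = 15278 + 36396 = 51674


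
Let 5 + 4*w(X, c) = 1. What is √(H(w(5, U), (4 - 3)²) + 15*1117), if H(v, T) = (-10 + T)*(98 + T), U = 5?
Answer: 2*√3966 ≈ 125.95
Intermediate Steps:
w(X, c) = -1 (w(X, c) = -5/4 + (¼)*1 = -5/4 + ¼ = -1)
√(H(w(5, U), (4 - 3)²) + 15*1117) = √((-980 + ((4 - 3)²)² + 88*(4 - 3)²) + 15*1117) = √((-980 + (1²)² + 88*1²) + 16755) = √((-980 + 1² + 88*1) + 16755) = √((-980 + 1 + 88) + 16755) = √(-891 + 16755) = √15864 = 2*√3966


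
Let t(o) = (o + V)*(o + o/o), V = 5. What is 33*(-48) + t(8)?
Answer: -1467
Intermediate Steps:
t(o) = (1 + o)*(5 + o) (t(o) = (o + 5)*(o + o/o) = (5 + o)*(o + 1) = (5 + o)*(1 + o) = (1 + o)*(5 + o))
33*(-48) + t(8) = 33*(-48) + (5 + 8**2 + 6*8) = -1584 + (5 + 64 + 48) = -1584 + 117 = -1467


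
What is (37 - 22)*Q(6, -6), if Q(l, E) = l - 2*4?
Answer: -30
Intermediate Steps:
Q(l, E) = -8 + l (Q(l, E) = l - 8 = -8 + l)
(37 - 22)*Q(6, -6) = (37 - 22)*(-8 + 6) = 15*(-2) = -30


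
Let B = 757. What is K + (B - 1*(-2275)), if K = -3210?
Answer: -178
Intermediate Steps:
K + (B - 1*(-2275)) = -3210 + (757 - 1*(-2275)) = -3210 + (757 + 2275) = -3210 + 3032 = -178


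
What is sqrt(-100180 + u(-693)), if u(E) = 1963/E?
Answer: I*sqrt(5345856131)/231 ≈ 316.52*I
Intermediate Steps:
sqrt(-100180 + u(-693)) = sqrt(-100180 + 1963/(-693)) = sqrt(-100180 + 1963*(-1/693)) = sqrt(-100180 - 1963/693) = sqrt(-69426703/693) = I*sqrt(5345856131)/231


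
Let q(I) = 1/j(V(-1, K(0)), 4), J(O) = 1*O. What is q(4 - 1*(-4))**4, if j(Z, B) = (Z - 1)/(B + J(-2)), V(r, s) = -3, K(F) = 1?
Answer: 1/16 ≈ 0.062500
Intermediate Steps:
J(O) = O
j(Z, B) = (-1 + Z)/(-2 + B) (j(Z, B) = (Z - 1)/(B - 2) = (-1 + Z)/(-2 + B))
q(I) = -1/2 (q(I) = 1/((-1 - 3)/(-2 + 4)) = 1/(-4/2) = 1/((1/2)*(-4)) = 1/(-2) = -1/2)
q(4 - 1*(-4))**4 = (-1/2)**4 = 1/16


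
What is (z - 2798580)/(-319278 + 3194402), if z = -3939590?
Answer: -3369085/1437562 ≈ -2.3436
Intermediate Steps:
(z - 2798580)/(-319278 + 3194402) = (-3939590 - 2798580)/(-319278 + 3194402) = -6738170/2875124 = -6738170*1/2875124 = -3369085/1437562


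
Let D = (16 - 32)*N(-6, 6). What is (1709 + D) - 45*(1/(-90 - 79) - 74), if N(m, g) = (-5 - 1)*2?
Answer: 884084/169 ≈ 5231.3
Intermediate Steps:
N(m, g) = -12 (N(m, g) = -6*2 = -12)
D = 192 (D = (16 - 32)*(-12) = -16*(-12) = 192)
(1709 + D) - 45*(1/(-90 - 79) - 74) = (1709 + 192) - 45*(1/(-90 - 79) - 74) = 1901 - 45*(1/(-169) - 74) = 1901 - 45*(-1/169 - 74) = 1901 - 45*(-12507/169) = 1901 + 562815/169 = 884084/169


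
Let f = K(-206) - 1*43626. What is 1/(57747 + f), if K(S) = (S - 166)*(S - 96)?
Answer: 1/126465 ≈ 7.9073e-6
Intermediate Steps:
K(S) = (-166 + S)*(-96 + S)
f = 68718 (f = (15936 + (-206)² - 262*(-206)) - 1*43626 = (15936 + 42436 + 53972) - 43626 = 112344 - 43626 = 68718)
1/(57747 + f) = 1/(57747 + 68718) = 1/126465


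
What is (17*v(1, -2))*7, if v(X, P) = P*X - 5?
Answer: -833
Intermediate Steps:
v(X, P) = -5 + P*X
(17*v(1, -2))*7 = (17*(-5 - 2*1))*7 = (17*(-5 - 2))*7 = (17*(-7))*7 = -119*7 = -833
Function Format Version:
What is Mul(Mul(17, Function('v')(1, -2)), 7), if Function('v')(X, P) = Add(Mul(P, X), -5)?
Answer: -833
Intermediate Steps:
Function('v')(X, P) = Add(-5, Mul(P, X))
Mul(Mul(17, Function('v')(1, -2)), 7) = Mul(Mul(17, Add(-5, Mul(-2, 1))), 7) = Mul(Mul(17, Add(-5, -2)), 7) = Mul(Mul(17, -7), 7) = Mul(-119, 7) = -833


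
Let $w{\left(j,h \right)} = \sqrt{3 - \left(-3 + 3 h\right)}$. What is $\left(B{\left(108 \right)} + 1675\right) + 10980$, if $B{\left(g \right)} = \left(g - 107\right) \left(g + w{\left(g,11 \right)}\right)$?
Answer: $12763 + 3 i \sqrt{3} \approx 12763.0 + 5.1962 i$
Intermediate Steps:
$w{\left(j,h \right)} = \sqrt{6 - 3 h}$ ($w{\left(j,h \right)} = \sqrt{3 - \left(-3 + 3 h\right)} = \sqrt{6 - 3 h}$)
$B{\left(g \right)} = \left(-107 + g\right) \left(g + 3 i \sqrt{3}\right)$ ($B{\left(g \right)} = \left(g - 107\right) \left(g + \sqrt{6 - 33}\right) = \left(-107 + g\right) \left(g + \sqrt{6 - 33}\right) = \left(-107 + g\right) \left(g + \sqrt{-27}\right) = \left(-107 + g\right) \left(g + 3 i \sqrt{3}\right)$)
$\left(B{\left(108 \right)} + 1675\right) + 10980 = \left(\left(108^{2} - 11556 - 321 i \sqrt{3} + 3 i 108 \sqrt{3}\right) + 1675\right) + 10980 = \left(\left(11664 - 11556 - 321 i \sqrt{3} + 324 i \sqrt{3}\right) + 1675\right) + 10980 = \left(\left(108 + 3 i \sqrt{3}\right) + 1675\right) + 10980 = \left(1783 + 3 i \sqrt{3}\right) + 10980 = 12763 + 3 i \sqrt{3}$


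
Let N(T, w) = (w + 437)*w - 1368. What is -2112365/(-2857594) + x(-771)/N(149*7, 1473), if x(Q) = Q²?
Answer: 636564365132/669644291569 ≈ 0.95060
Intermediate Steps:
N(T, w) = -1368 + w*(437 + w) (N(T, w) = (437 + w)*w - 1368 = w*(437 + w) - 1368 = -1368 + w*(437 + w))
-2112365/(-2857594) + x(-771)/N(149*7, 1473) = -2112365/(-2857594) + (-771)²/(-1368 + 1473² + 437*1473) = -2112365*(-1/2857594) + 594441/(-1368 + 2169729 + 643701) = 2112365/2857594 + 594441/2812062 = 2112365/2857594 + 594441*(1/2812062) = 2112365/2857594 + 198147/937354 = 636564365132/669644291569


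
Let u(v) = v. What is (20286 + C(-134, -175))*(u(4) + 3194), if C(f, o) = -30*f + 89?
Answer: 78015210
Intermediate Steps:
C(f, o) = 89 - 30*f
(20286 + C(-134, -175))*(u(4) + 3194) = (20286 + (89 - 30*(-134)))*(4 + 3194) = (20286 + (89 + 4020))*3198 = (20286 + 4109)*3198 = 24395*3198 = 78015210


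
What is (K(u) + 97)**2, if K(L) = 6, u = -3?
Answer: 10609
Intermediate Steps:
(K(u) + 97)**2 = (6 + 97)**2 = 103**2 = 10609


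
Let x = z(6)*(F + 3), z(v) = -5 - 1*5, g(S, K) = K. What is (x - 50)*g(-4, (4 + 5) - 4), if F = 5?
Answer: -650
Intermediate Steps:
z(v) = -10 (z(v) = -5 - 5 = -10)
x = -80 (x = -10*(5 + 3) = -10*8 = -80)
(x - 50)*g(-4, (4 + 5) - 4) = (-80 - 50)*((4 + 5) - 4) = -130*(9 - 4) = -130*5 = -650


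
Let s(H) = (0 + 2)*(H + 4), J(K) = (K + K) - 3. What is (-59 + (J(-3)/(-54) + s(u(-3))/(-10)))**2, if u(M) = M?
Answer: 3136441/900 ≈ 3484.9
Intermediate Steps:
J(K) = -3 + 2*K (J(K) = 2*K - 3 = -3 + 2*K)
s(H) = 8 + 2*H (s(H) = 2*(4 + H) = 8 + 2*H)
(-59 + (J(-3)/(-54) + s(u(-3))/(-10)))**2 = (-59 + ((-3 + 2*(-3))/(-54) + (8 + 2*(-3))/(-10)))**2 = (-59 + ((-3 - 6)*(-1/54) + (8 - 6)*(-1/10)))**2 = (-59 + (-9*(-1/54) + 2*(-1/10)))**2 = (-59 + (1/6 - 1/5))**2 = (-59 - 1/30)**2 = (-1771/30)**2 = 3136441/900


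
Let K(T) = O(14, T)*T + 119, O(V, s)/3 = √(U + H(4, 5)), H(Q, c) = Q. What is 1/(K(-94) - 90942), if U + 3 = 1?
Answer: -90823/8248658281 + 282*√2/8248658281 ≈ -1.0962e-5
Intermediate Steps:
U = -2 (U = -3 + 1 = -2)
O(V, s) = 3*√2 (O(V, s) = 3*√(-2 + 4) = 3*√2)
K(T) = 119 + 3*T*√2 (K(T) = (3*√2)*T + 119 = 3*T*√2 + 119 = 119 + 3*T*√2)
1/(K(-94) - 90942) = 1/((119 + 3*(-94)*√2) - 90942) = 1/((119 - 282*√2) - 90942) = 1/(-90823 - 282*√2)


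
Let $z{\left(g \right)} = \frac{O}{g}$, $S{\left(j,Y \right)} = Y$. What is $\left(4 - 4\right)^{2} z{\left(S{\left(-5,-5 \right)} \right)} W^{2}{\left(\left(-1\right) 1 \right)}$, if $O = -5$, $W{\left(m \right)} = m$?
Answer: $0$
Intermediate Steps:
$z{\left(g \right)} = - \frac{5}{g}$
$\left(4 - 4\right)^{2} z{\left(S{\left(-5,-5 \right)} \right)} W^{2}{\left(\left(-1\right) 1 \right)} = \left(4 - 4\right)^{2} \left(- \frac{5}{-5}\right) \left(\left(-1\right) 1\right)^{2} = 0^{2} \left(\left(-5\right) \left(- \frac{1}{5}\right)\right) \left(-1\right)^{2} = 0 \cdot 1 \cdot 1 = 0 \cdot 1 = 0$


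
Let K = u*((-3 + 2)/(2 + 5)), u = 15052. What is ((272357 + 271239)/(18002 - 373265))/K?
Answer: 951293/1336854669 ≈ 0.00071159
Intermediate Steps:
K = -15052/7 (K = 15052*((-3 + 2)/(2 + 5)) = 15052*(-1/7) = 15052*(-1*⅐) = 15052*(-⅐) = -15052/7 ≈ -2150.3)
((272357 + 271239)/(18002 - 373265))/K = ((272357 + 271239)/(18002 - 373265))/(-15052/7) = (543596/(-355263))*(-7/15052) = (543596*(-1/355263))*(-7/15052) = -543596/355263*(-7/15052) = 951293/1336854669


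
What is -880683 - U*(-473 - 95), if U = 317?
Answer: -700627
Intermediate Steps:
-880683 - U*(-473 - 95) = -880683 - 317*(-473 - 95) = -880683 - 317*(-568) = -880683 - 1*(-180056) = -880683 + 180056 = -700627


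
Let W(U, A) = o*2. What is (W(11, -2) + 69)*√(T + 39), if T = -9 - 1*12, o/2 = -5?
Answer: 147*√2 ≈ 207.89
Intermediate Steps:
o = -10 (o = 2*(-5) = -10)
W(U, A) = -20 (W(U, A) = -10*2 = -20)
T = -21 (T = -9 - 12 = -21)
(W(11, -2) + 69)*√(T + 39) = (-20 + 69)*√(-21 + 39) = 49*√18 = 49*(3*√2) = 147*√2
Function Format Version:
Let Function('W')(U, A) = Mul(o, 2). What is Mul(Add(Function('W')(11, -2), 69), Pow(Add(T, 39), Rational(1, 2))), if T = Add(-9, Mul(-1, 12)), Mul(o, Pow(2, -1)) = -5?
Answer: Mul(147, Pow(2, Rational(1, 2))) ≈ 207.89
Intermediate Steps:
o = -10 (o = Mul(2, -5) = -10)
Function('W')(U, A) = -20 (Function('W')(U, A) = Mul(-10, 2) = -20)
T = -21 (T = Add(-9, -12) = -21)
Mul(Add(Function('W')(11, -2), 69), Pow(Add(T, 39), Rational(1, 2))) = Mul(Add(-20, 69), Pow(Add(-21, 39), Rational(1, 2))) = Mul(49, Pow(18, Rational(1, 2))) = Mul(49, Mul(3, Pow(2, Rational(1, 2)))) = Mul(147, Pow(2, Rational(1, 2)))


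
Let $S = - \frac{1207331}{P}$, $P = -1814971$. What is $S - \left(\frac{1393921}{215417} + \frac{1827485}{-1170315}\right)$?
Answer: $- \frac{388386685778454853}{91512923713536141} \approx -4.2441$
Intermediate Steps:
$S = \frac{1207331}{1814971}$ ($S = - \frac{1207331}{-1814971} = \left(-1207331\right) \left(- \frac{1}{1814971}\right) = \frac{1207331}{1814971} \approx 0.66521$)
$S - \left(\frac{1393921}{215417} + \frac{1827485}{-1170315}\right) = \frac{1207331}{1814971} - \left(\frac{1393921}{215417} + \frac{1827485}{-1170315}\right) = \frac{1207331}{1814971} - \left(1393921 \cdot \frac{1}{215417} + 1827485 \left(- \frac{1}{1170315}\right)\right) = \frac{1207331}{1814971} - \left(\frac{1393921}{215417} - \frac{365497}{234063}\right) = \frac{1207331}{1814971} - \frac{247531063774}{50421149271} = - \frac{388386685778454853}{91512923713536141}$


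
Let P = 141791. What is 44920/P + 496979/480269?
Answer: 92040832869/68097821779 ≈ 1.3516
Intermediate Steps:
44920/P + 496979/480269 = 44920/141791 + 496979/480269 = 92040832869/68097821779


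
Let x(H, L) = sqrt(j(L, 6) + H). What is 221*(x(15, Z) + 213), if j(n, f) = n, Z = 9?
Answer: 47073 + 442*sqrt(6) ≈ 48156.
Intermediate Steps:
x(H, L) = sqrt(H + L) (x(H, L) = sqrt(L + H) = sqrt(H + L))
221*(x(15, Z) + 213) = 221*(sqrt(15 + 9) + 213) = 221*(sqrt(24) + 213) = 221*(2*sqrt(6) + 213) = 221*(213 + 2*sqrt(6)) = 47073 + 442*sqrt(6)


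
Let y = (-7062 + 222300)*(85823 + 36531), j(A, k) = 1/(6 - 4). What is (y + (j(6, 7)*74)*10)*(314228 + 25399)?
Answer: 8944155370457994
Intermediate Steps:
j(A, k) = 1/2
y = 26335230252 (y = 215238*122354 = 26335230252)
(y + (j(6, 7)*74)*10)*(314228 + 25399) = (26335230252 + ((1/2)*74)*10)*(314228 + 25399) = (26335230252 + 37*10)*339627 = (26335230252 + 370)*339627 = 26335230622*339627 = 8944155370457994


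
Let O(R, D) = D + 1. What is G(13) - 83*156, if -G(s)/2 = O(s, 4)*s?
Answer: -13078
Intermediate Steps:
O(R, D) = 1 + D
G(s) = -10*s (G(s) = -2*(1 + 4)*s = -10*s)
G(13) - 83*156 = -10*13 - 83*156 = -130 - 12948 = -13078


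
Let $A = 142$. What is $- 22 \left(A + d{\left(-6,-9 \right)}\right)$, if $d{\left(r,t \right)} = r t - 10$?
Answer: $-4092$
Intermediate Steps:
$d{\left(r,t \right)} = -10 + r t$
$- 22 \left(A + d{\left(-6,-9 \right)}\right) = - 22 \left(142 - -44\right) = - 22 \left(142 + \left(-10 + 54\right)\right) = - 22 \left(142 + 44\right) = \left(-22\right) 186 = -4092$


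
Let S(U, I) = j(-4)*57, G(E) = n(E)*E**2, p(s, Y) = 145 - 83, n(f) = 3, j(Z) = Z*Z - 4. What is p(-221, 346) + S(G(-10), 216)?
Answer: 746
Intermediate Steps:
j(Z) = -4 + Z**2 (j(Z) = Z**2 - 4 = -4 + Z**2)
p(s, Y) = 62
G(E) = 3*E**2
S(U, I) = 684 (S(U, I) = (-4 + (-4)**2)*57 = (-4 + 16)*57 = 12*57 = 684)
p(-221, 346) + S(G(-10), 216) = 62 + 684 = 746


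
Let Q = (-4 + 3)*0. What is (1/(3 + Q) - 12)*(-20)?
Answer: 700/3 ≈ 233.33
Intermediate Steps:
Q = 0 (Q = -1*0 = 0)
(1/(3 + Q) - 12)*(-20) = (1/(3 + 0) - 12)*(-20) = (1/3 - 12)*(-20) = -35/3*(-20) = 700/3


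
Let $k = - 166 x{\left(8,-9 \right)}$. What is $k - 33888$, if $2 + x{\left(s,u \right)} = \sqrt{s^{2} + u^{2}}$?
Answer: $-33556 - 166 \sqrt{145} \approx -35555.0$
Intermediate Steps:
$x{\left(s,u \right)} = -2 + \sqrt{s^{2} + u^{2}}$
$k = 332 - 166 \sqrt{145}$ ($k = - 166 \left(-2 + \sqrt{8^{2} + \left(-9\right)^{2}}\right) = - 166 \left(-2 + \sqrt{64 + 81}\right) = - 166 \left(-2 + \sqrt{145}\right) = 332 - 166 \sqrt{145} \approx -1666.9$)
$k - 33888 = \left(332 - 166 \sqrt{145}\right) - 33888 = -33556 - 166 \sqrt{145}$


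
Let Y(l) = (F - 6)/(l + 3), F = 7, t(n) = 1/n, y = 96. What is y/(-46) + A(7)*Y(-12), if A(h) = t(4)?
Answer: -1751/828 ≈ -2.1147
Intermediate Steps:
A(h) = ¼ (A(h) = 1/4 = ¼)
Y(l) = 1/(3 + l) (Y(l) = (7 - 6)/(l + 3) = 1/(3 + l))
y/(-46) + A(7)*Y(-12) = 96/(-46) + 1/(4*(3 - 12)) = 96*(-1/46) + (¼)/(-9) = -48/23 + (¼)*(-⅑) = -48/23 - 1/36 = -1751/828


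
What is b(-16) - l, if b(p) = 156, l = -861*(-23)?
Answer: -19647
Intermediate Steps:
l = 19803
b(-16) - l = 156 - 1*19803 = 156 - 19803 = -19647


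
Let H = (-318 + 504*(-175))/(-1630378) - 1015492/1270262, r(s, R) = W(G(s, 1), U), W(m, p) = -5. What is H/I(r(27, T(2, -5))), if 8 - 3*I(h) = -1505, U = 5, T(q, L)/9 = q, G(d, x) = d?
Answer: -1157396073195/783358480600367 ≈ -0.0014775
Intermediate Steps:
T(q, L) = 9*q
r(s, R) = -5
I(h) = 1513/3 (I(h) = 8/3 - 1/3*(-1505) = 8/3 + 1505/3 = 1513/3)
H = -385798691065/517751804759 (H = (-318 - 88200)*(-1/1630378) - 1015492*1/1270262 = -88518*(-1/1630378) - 507746/635131 = 44259/815189 - 507746/635131 = -385798691065/517751804759 ≈ -0.74514)
H/I(r(27, T(2, -5))) = -385798691065/(517751804759*1513/3) = -385798691065/517751804759*3/1513 = -1157396073195/783358480600367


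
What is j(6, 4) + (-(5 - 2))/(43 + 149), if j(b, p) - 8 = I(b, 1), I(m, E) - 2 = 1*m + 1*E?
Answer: 1087/64 ≈ 16.984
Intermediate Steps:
I(m, E) = 2 + E + m (I(m, E) = 2 + (1*m + 1*E) = 2 + (m + E) = 2 + (E + m) = 2 + E + m)
j(b, p) = 11 + b (j(b, p) = 8 + (2 + 1 + b) = 8 + (3 + b) = 11 + b)
j(6, 4) + (-(5 - 2))/(43 + 149) = (11 + 6) + (-(5 - 2))/(43 + 149) = 17 + (-1*3)/192 = 17 + (1/192)*(-3) = 17 - 1/64 = 1087/64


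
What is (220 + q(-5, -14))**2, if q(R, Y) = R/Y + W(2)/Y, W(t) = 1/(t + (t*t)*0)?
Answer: 38056561/784 ≈ 48542.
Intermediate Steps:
W(t) = 1/t (W(t) = 1/(t + t**2*0) = 1/(t + 0) = 1/t)
q(R, Y) = 1/(2*Y) + R/Y (q(R, Y) = R/Y + 1/(2*Y) = 1/(2*Y) + R/Y)
(220 + q(-5, -14))**2 = (220 + (1/2 - 5)/(-14))**2 = (220 - 1/14*(-9/2))**2 = (220 + 9/28)**2 = (6169/28)**2 = 38056561/784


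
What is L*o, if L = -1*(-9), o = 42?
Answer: 378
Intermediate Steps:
L = 9
L*o = 9*42 = 378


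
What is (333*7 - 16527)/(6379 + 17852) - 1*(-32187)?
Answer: 259969667/8077 ≈ 32186.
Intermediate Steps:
(333*7 - 16527)/(6379 + 17852) - 1*(-32187) = (2331 - 16527)/24231 + 32187 = -14196*1/24231 + 32187 = -4732/8077 + 32187 = 259969667/8077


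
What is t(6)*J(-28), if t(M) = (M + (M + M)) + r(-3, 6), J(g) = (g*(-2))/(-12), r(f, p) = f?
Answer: -70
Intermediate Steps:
J(g) = g/6 (J(g) = -2*g*(-1/12) = g/6)
t(M) = -3 + 3*M (t(M) = (M + (M + M)) - 3 = (M + 2*M) - 3 = 3*M - 3 = -3 + 3*M)
t(6)*J(-28) = (-3 + 3*6)*((⅙)*(-28)) = (-3 + 18)*(-14/3) = 15*(-14/3) = -70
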